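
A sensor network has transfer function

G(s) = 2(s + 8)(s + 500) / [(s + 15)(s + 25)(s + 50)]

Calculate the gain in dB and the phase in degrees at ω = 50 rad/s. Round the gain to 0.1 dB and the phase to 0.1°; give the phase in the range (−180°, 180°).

-12.2 dB, -95.1°

At s = jω = j50:
zero (s+8): 8 + j50 → |·| = √(8²+50²) = √2564 ≈ 50.636, ∠ = arctan(50/8) ≈ 80.91°
zero (s+500): 500 + j50 → |·| = √(500²+50²) = √252500 ≈ 502.49, ∠ = arctan(50/500) ≈ 5.71°
pole (s+15): 15 + j50 → |·| = √(15²+50²) = √2725 ≈ 52.202, ∠ = arctan(50/15) ≈ 73.30°
pole (s+25): 25 + j50 → |·| = √(25²+50²) = √3125 ≈ 55.902, ∠ = arctan(50/25) ≈ 63.43°
pole (s+50): 50 + j50 → |·| = √(50²+50²) = √5000 ≈ 70.711, ∠ = arctan(50/50) ≈ 45.00°
|G| = 2 · 25444 / 2.0635e+05 ≈ 0.24661
Gain = 20 log₁₀(0.24661) ≈ -12.16 dB
∠G = 86.62° − 181.73° = -95.11°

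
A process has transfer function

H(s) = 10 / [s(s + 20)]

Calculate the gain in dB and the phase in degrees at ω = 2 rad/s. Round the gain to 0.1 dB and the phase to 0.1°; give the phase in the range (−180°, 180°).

-12.1 dB, -95.7°

At s = jω = j2:
pole (s+20): 20 + j2 → |·| = √(20²+2²) = √404 ≈ 20.1, ∠ = arctan(2/20) ≈ 5.71°
pole at origin: |s| = 2, ∠ = 90.00° (in denominator)
|H| = 10 / 40.2 ≈ 0.24876
Gain = 20 log₁₀(0.24876) ≈ -12.08 dB
∠H = 0.00° − 95.71° = -95.71°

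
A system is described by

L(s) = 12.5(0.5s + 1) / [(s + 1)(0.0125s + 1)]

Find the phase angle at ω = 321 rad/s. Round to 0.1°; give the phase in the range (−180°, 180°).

-76.2°

At ω = 321 rad/s:
zero (1 + j321·0.5) = 1 + j160.5 → |·| ≈ 160.5, ∠ ≈ 89.64°
pole (1 + j321·1) = 1 + j321 → |·| ≈ 321, ∠ ≈ 89.82°
pole (1 + j321·0.0125) = 1 + j4.0125 → |·| ≈ 4.1352, ∠ ≈ 76.01°
∠L = (89.64°) − (89.82° + 76.01°) = -76.19°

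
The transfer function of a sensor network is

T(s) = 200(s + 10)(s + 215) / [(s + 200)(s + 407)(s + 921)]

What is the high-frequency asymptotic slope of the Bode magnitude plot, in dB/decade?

-20 dB/decade

Each pole contributes −20 dB/decade at high frequency; each zero contributes +20 dB/decade.
Net: 2 zero(s) − 3 pole(s) → -20 dB/decade.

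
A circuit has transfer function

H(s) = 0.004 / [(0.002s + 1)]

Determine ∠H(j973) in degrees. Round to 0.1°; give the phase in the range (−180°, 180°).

-62.8°

At ω = 973 rad/s:
pole (1 + j973·0.002) = 1 + j1.946 → |·| ≈ 2.1879, ∠ ≈ 62.80°
∠H = (0°) − (62.80°) = -62.80°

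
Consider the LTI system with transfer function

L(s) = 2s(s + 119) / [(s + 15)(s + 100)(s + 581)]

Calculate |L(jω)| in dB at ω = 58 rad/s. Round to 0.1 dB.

-48.4 dB

At s = jω = j58:
zero (s+119): 119 + j58 → |·| = √(119²+58²) = √17525 ≈ 132.38, ∠ = arctan(58/119) ≈ 25.98°
zero at origin: s = j58 → |·| = 58, ∠ = 90.00°
pole (s+15): 15 + j58 → |·| = √(15²+58²) = √3589 ≈ 59.908, ∠ = arctan(58/15) ≈ 75.50°
pole (s+100): 100 + j58 → |·| = √(100²+58²) = √13364 ≈ 115.6, ∠ = arctan(58/100) ≈ 30.11°
pole (s+581): 581 + j58 → |·| = √(581²+58²) = √340925 ≈ 583.89, ∠ = arctan(58/581) ≈ 5.70°
|L| = 2 · 7678 / 4.0437e+06 ≈ 0.0037975
Gain = 20 log₁₀(0.0037975) ≈ -48.41 dB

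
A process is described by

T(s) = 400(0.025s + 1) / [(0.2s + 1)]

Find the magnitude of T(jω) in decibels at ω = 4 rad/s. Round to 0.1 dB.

49.9 dB

At ω = 4 rad/s:
zero (1 + j4·0.025) = 1 + j0.1 → |·| ≈ 1.005, ∠ ≈ 5.71°
pole (1 + j4·0.2) = 1 + j0.8 → |·| ≈ 1.2806, ∠ ≈ 38.66°
|T| = 400 · 1.005 / (1.2806) ≈ 313.92
Gain = 20 log₁₀(313.92) ≈ 49.94 dB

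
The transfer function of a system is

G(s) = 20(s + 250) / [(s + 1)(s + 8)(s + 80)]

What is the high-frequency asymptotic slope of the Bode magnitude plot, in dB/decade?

Each pole contributes −20 dB/decade at high frequency; each zero contributes +20 dB/decade.
Net: 1 zero(s) − 3 pole(s) → -40 dB/decade.

-40 dB/decade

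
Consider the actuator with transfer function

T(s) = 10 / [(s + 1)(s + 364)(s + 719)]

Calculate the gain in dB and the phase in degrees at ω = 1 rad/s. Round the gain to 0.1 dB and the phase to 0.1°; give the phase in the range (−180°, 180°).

-91.4 dB, -45.2°

At s = jω = j1:
pole (s+1): 1 + j1 → |·| = √(1²+1²) = √2 ≈ 1.4142, ∠ = arctan(1/1) ≈ 45.00°
pole (s+364): 364 + j1 → |·| = √(364²+1²) = √132497 ≈ 364, ∠ = arctan(1/364) ≈ 0.16°
pole (s+719): 719 + j1 → |·| = √(719²+1²) = √516962 ≈ 719, ∠ = arctan(1/719) ≈ 0.08°
|T| = 10 / 3.7012e+05 ≈ 2.7018e-05
Gain = 20 log₁₀(2.7018e-05) ≈ -91.37 dB
∠T = 0.00° − 45.24° = -45.24°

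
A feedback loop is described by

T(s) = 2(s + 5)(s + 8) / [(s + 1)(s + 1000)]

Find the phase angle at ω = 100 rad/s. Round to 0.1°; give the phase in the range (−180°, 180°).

At s = jω = j100:
zero (s+5): 5 + j100 → |·| = √(5²+100²) = √10025 ≈ 100.12, ∠ = arctan(100/5) ≈ 87.14°
zero (s+8): 8 + j100 → |·| = √(8²+100²) = √10064 ≈ 100.32, ∠ = arctan(100/8) ≈ 85.43°
pole (s+1): 1 + j100 → |·| = √(1²+100²) = √10001 ≈ 100, ∠ = arctan(100/1) ≈ 89.43°
pole (s+1000): 1000 + j100 → |·| = √(1000²+100²) = √1010000 ≈ 1005, ∠ = arctan(100/1000) ≈ 5.71°
∠T = 172.57° − 95.14° = 77.43°

77.4°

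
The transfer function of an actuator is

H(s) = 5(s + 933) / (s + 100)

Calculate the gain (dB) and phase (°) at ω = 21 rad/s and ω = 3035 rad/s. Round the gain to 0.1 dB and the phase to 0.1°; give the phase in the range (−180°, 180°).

ω = 21: 33.2 dB, -10.6°; ω = 3035: 14.4 dB, -15.2°

At s = jω = j21:
zero (s+933): 933 + j21 → |·| = √(933²+21²) = √870930 ≈ 933.24, ∠ = arctan(21/933) ≈ 1.29°
pole (s+100): 100 + j21 → |·| = √(100²+21²) = √10441 ≈ 102.18, ∠ = arctan(21/100) ≈ 11.86°
|H| = 5 · 933.24 / 102.18 ≈ 45.666
Gain = 20 log₁₀(45.666) ≈ 33.19 dB
∠H = 1.29° − 11.86° = -10.57°

At s = jω = j3035:
zero (s+933): 933 + j3035 → |·| = √(933²+3035²) = √10081714 ≈ 3175.2, ∠ = arctan(3035/933) ≈ 72.91°
pole (s+100): 100 + j3035 → |·| = √(100²+3035²) = √9221225 ≈ 3036.6, ∠ = arctan(3035/100) ≈ 88.11°
|H| = 5 · 3175.2 / 3036.6 ≈ 5.2282
Gain = 20 log₁₀(5.2282) ≈ 14.37 dB
∠H = 72.91° − 88.11° = -15.20°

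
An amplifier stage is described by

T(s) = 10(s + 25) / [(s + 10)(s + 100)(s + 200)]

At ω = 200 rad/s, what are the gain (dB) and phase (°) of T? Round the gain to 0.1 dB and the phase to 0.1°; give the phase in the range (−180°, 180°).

-76.0 dB, -112.7°

At s = jω = j200:
zero (s+25): 25 + j200 → |·| = √(25²+200²) = √40625 ≈ 201.56, ∠ = arctan(200/25) ≈ 82.87°
pole (s+10): 10 + j200 → |·| = √(10²+200²) = √40100 ≈ 200.25, ∠ = arctan(200/10) ≈ 87.14°
pole (s+100): 100 + j200 → |·| = √(100²+200²) = √50000 ≈ 223.61, ∠ = arctan(200/100) ≈ 63.43°
pole (s+200): 200 + j200 → |·| = √(200²+200²) = √80000 ≈ 282.84, ∠ = arctan(200/200) ≈ 45.00°
|T| = 10 · 201.56 / 1.2665e+07 ≈ 0.00015915
Gain = 20 log₁₀(0.00015915) ≈ -75.96 dB
∠T = 82.87° − 195.57° = -112.70°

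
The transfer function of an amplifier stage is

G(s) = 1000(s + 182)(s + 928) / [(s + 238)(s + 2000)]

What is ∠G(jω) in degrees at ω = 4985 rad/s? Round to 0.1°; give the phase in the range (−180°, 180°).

12.0°

At s = jω = j4985:
zero (s+182): 182 + j4985 → |·| = √(182²+4985²) = √24883349 ≈ 4988.3, ∠ = arctan(4985/182) ≈ 87.91°
zero (s+928): 928 + j4985 → |·| = √(928²+4985²) = √25711409 ≈ 5070.6, ∠ = arctan(4985/928) ≈ 79.45°
pole (s+238): 238 + j4985 → |·| = √(238²+4985²) = √24906869 ≈ 4990.7, ∠ = arctan(4985/238) ≈ 87.27°
pole (s+2000): 2000 + j4985 → |·| = √(2000²+4985²) = √28850225 ≈ 5371.2, ∠ = arctan(4985/2000) ≈ 68.14°
∠G = 167.36° − 155.41° = 11.95°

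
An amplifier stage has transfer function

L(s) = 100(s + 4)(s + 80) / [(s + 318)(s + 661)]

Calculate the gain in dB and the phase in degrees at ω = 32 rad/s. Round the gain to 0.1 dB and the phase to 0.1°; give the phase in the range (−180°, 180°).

At s = jω = j32:
zero (s+4): 4 + j32 → |·| = √(4²+32²) = √1040 ≈ 32.249, ∠ = arctan(32/4) ≈ 82.87°
zero (s+80): 80 + j32 → |·| = √(80²+32²) = √7424 ≈ 86.163, ∠ = arctan(32/80) ≈ 21.80°
pole (s+318): 318 + j32 → |·| = √(318²+32²) = √102148 ≈ 319.61, ∠ = arctan(32/318) ≈ 5.75°
pole (s+661): 661 + j32 → |·| = √(661²+32²) = √437945 ≈ 661.77, ∠ = arctan(32/661) ≈ 2.77°
|L| = 100 · 2778.7 / 2.1151e+05 ≈ 1.3137
Gain = 20 log₁₀(1.3137) ≈ 2.37 dB
∠L = 104.67° − 8.52° = 96.15°

2.4 dB, 96.2°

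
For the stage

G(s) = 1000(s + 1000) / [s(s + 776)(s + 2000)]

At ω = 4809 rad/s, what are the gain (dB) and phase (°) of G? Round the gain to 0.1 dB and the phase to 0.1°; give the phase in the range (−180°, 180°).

-87.9 dB, -160.0°

At s = jω = j4809:
zero (s+1000): 1000 + j4809 → |·| = √(1000²+4809²) = √24126481 ≈ 4911.9, ∠ = arctan(4809/1000) ≈ 78.25°
pole (s+776): 776 + j4809 → |·| = √(776²+4809²) = √23728657 ≈ 4871.2, ∠ = arctan(4809/776) ≈ 80.83°
pole (s+2000): 2000 + j4809 → |·| = √(2000²+4809²) = √27126481 ≈ 5208.3, ∠ = arctan(4809/2000) ≈ 67.42°
pole at origin: |s| = 4809, ∠ = 90.00° (in denominator)
|G| = 1000 · 4911.9 / 1.2201e+11 ≈ 4.0258e-05
Gain = 20 log₁₀(4.0258e-05) ≈ -87.90 dB
∠G = 78.25° − 238.25° = -160.00°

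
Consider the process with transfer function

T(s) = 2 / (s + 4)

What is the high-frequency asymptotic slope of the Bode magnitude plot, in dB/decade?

Each pole contributes −20 dB/decade at high frequency; each zero contributes +20 dB/decade.
Net: 0 zero(s) − 1 pole(s) → -20 dB/decade.

-20 dB/decade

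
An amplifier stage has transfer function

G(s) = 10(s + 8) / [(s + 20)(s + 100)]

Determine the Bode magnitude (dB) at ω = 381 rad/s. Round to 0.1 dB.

-31.9 dB

At s = jω = j381:
zero (s+8): 8 + j381 → |·| = √(8²+381²) = √145225 ≈ 381.08, ∠ = arctan(381/8) ≈ 88.80°
pole (s+20): 20 + j381 → |·| = √(20²+381²) = √145561 ≈ 381.52, ∠ = arctan(381/20) ≈ 87.00°
pole (s+100): 100 + j381 → |·| = √(100²+381²) = √155161 ≈ 393.9, ∠ = arctan(381/100) ≈ 75.29°
|G| = 10 · 381.08 / 1.5028e+05 ≈ 0.025358
Gain = 20 log₁₀(0.025358) ≈ -31.92 dB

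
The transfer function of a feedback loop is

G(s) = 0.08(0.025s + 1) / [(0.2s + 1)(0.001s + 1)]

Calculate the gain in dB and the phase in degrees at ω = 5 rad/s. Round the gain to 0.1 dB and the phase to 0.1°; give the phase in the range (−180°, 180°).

At ω = 5 rad/s:
zero (1 + j5·0.025) = 1 + j0.125 → |·| ≈ 1.0078, ∠ ≈ 7.13°
pole (1 + j5·0.2) = 1 + j1 → |·| ≈ 1.4142, ∠ ≈ 45.00°
pole (1 + j5·0.001) = 1 + j0.005 → |·| ≈ 1, ∠ ≈ 0.29°
|G| = 0.08 · 1.0078 / (1.4142 · 1) ≈ 0.05701
Gain = 20 log₁₀(0.05701) ≈ -24.88 dB
∠G = (7.13°) − (45.00° + 0.29°) = -38.16°

-24.9 dB, -38.2°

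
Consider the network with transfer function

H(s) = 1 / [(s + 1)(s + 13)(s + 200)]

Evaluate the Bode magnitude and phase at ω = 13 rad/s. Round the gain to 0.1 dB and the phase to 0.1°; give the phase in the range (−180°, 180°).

At s = jω = j13:
pole (s+1): 1 + j13 → |·| = √(1²+13²) = √170 ≈ 13.038, ∠ = arctan(13/1) ≈ 85.60°
pole (s+13): 13 + j13 → |·| = √(13²+13²) = √338 ≈ 18.385, ∠ = arctan(13/13) ≈ 45.00°
pole (s+200): 200 + j13 → |·| = √(200²+13²) = √40169 ≈ 200.42, ∠ = arctan(13/200) ≈ 3.72°
|H| = 1 / 48041 ≈ 2.0816e-05
Gain = 20 log₁₀(2.0816e-05) ≈ -93.63 dB
∠H = 0.00° − 134.32° = -134.32°

-93.6 dB, -134.3°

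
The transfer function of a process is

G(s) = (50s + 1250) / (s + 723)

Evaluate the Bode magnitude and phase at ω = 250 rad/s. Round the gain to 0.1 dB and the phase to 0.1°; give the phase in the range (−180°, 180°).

Substitute s = j250:
Numerator: 50(j250) + 1250 = 1250 + j12500
Denominator: (j250) + 723 = 723 + j250
|N| = √(1250² + 12500²) ≈ 12562, ∠N ≈ 84.29°
|D| = √(723² + 250²) ≈ 765, ∠D ≈ 19.07°
|G| = 12562 / 765 ≈ 16.421
Gain = 20 log₁₀(16.421) ≈ 24.31 dB
∠G = 84.29° − 19.07° = 65.22°

24.3 dB, 65.2°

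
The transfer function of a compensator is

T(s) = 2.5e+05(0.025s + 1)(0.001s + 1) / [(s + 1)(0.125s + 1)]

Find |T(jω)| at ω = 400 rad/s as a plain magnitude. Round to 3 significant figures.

135

At ω = 400 rad/s:
zero (1 + j400·0.025) = 1 + j10 → |·| ≈ 10.05, ∠ ≈ 84.29°
zero (1 + j400·0.001) = 1 + j0.4 → |·| ≈ 1.077, ∠ ≈ 21.80°
pole (1 + j400·1) = 1 + j400 → |·| ≈ 400, ∠ ≈ 89.86°
pole (1 + j400·0.125) = 1 + j50 → |·| ≈ 50.01, ∠ ≈ 88.85°
|T| = 2.5e+05 · 10.05 · 1.077 / (400 · 50.01) ≈ 135.27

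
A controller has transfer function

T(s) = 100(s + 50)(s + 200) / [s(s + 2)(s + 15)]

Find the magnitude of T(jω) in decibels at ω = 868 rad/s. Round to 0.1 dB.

-18.5 dB

At s = jω = j868:
zero (s+50): 50 + j868 → |·| = √(50²+868²) = √755924 ≈ 869.44, ∠ = arctan(868/50) ≈ 86.70°
zero (s+200): 200 + j868 → |·| = √(200²+868²) = √793424 ≈ 890.74, ∠ = arctan(868/200) ≈ 77.02°
pole (s+2): 2 + j868 → |·| = √(2²+868²) = √753428 ≈ 868, ∠ = arctan(868/2) ≈ 89.87°
pole (s+15): 15 + j868 → |·| = √(15²+868²) = √753649 ≈ 868.13, ∠ = arctan(868/15) ≈ 89.01°
pole at origin: |s| = 868, ∠ = 90.00° (in denominator)
|T| = 100 · 7.7444e+05 / 6.5407e+08 ≈ 0.1184
Gain = 20 log₁₀(0.1184) ≈ -18.53 dB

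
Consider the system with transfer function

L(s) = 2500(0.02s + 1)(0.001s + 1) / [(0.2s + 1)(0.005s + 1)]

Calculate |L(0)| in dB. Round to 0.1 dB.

68.0 dB

L(0) = 2500 · 1 / 1 = 2500
20 log₁₀(2500) ≈ 67.96 dB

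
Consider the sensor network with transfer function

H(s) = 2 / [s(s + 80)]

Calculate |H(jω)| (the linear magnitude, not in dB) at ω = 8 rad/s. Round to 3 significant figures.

At s = jω = j8:
pole (s+80): 80 + j8 → |·| = √(80²+8²) = √6464 ≈ 80.399, ∠ = arctan(8/80) ≈ 5.71°
pole at origin: |s| = 8, ∠ = 90.00° (in denominator)
|H| = 2 / 643.19 ≈ 0.0031095

0.00311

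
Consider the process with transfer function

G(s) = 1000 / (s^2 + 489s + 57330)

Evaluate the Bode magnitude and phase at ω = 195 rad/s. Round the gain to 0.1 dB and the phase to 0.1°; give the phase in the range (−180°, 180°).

Substitute s = j195:
Numerator: 1000 = 1000 + j0
Denominator: (j195)^2 + 489(j195) + 57330 = 19305 + j95355
|N| = √(1000² + 0²) ≈ 1000, ∠N ≈ 0.00°
|D| = √(19305² + 95355²) ≈ 97290, ∠D ≈ 78.55°
|G| = 1000 / 97290 ≈ 0.010279
Gain = 20 log₁₀(0.010279) ≈ -39.76 dB
∠G = 0.00° − 78.55° = -78.55°

-39.8 dB, -78.6°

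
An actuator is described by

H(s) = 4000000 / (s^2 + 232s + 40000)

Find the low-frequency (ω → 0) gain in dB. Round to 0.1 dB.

40.0 dB

H(0) = 4000000 / 40000 = 100
20 log₁₀(100) ≈ 40.00 dB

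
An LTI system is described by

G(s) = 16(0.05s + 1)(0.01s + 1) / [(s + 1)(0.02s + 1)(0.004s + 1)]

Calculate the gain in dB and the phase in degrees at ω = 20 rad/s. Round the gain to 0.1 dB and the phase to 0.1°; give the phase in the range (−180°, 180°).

At ω = 20 rad/s:
zero (1 + j20·0.05) = 1 + j1 → |·| ≈ 1.4142, ∠ ≈ 45.00°
zero (1 + j20·0.01) = 1 + j0.2 → |·| ≈ 1.0198, ∠ ≈ 11.31°
pole (1 + j20·1) = 1 + j20 → |·| ≈ 20.025, ∠ ≈ 87.14°
pole (1 + j20·0.02) = 1 + j0.4 → |·| ≈ 1.077, ∠ ≈ 21.80°
pole (1 + j20·0.004) = 1 + j0.08 → |·| ≈ 1.0032, ∠ ≈ 4.57°
|G| = 16 · 1.4142 · 1.0198 / (20.025 · 1.077 · 1.0032) ≈ 1.0665
Gain = 20 log₁₀(1.0665) ≈ 0.56 dB
∠G = (45.00° + 11.31°) − (87.14° + 21.80° + 4.57°) = -57.20°

0.6 dB, -57.2°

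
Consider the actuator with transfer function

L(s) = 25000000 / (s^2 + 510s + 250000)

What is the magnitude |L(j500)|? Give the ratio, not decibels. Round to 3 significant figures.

At s = jω = j500:
quadratic: (j500)² + 510·j500 + 250000 = 0 + j255000 → |·| ≈ 2.55e+05, ∠ ≈ 90.00°
|L| = 25000000 / 2.55e+05 ≈ 98.039

98.0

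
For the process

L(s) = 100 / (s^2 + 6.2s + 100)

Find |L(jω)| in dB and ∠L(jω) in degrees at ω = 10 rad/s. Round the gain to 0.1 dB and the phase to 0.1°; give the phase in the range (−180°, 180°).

At s = jω = j10:
quadratic: (j10)² + 6.2·j10 + 100 = 0 + j62 → |·| ≈ 62, ∠ ≈ 90.00°
|L| = 100 / 62 ≈ 1.6129
Gain = 20 log₁₀(1.6129) ≈ 4.15 dB
∠L = 0.00° − 90.00° = -90.00°

4.2 dB, -90.0°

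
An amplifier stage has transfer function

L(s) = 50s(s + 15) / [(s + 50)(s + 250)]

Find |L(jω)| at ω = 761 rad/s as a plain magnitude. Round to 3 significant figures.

47.4

At s = jω = j761:
zero (s+15): 15 + j761 → |·| = √(15²+761²) = √579346 ≈ 761.15, ∠ = arctan(761/15) ≈ 88.87°
zero at origin: s = j761 → |·| = 761, ∠ = 90.00°
pole (s+50): 50 + j761 → |·| = √(50²+761²) = √581621 ≈ 762.64, ∠ = arctan(761/50) ≈ 86.24°
pole (s+250): 250 + j761 → |·| = √(250²+761²) = √641621 ≈ 801.01, ∠ = arctan(761/250) ≈ 71.81°
|L| = 50 · 5.7924e+05 / 6.1088e+05 ≈ 47.41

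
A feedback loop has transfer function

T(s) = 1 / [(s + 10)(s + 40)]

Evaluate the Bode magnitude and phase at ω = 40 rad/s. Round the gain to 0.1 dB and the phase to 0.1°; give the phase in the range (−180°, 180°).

-67.4 dB, -121.0°

At s = jω = j40:
pole (s+10): 10 + j40 → |·| = √(10²+40²) = √1700 ≈ 41.231, ∠ = arctan(40/10) ≈ 75.96°
pole (s+40): 40 + j40 → |·| = √(40²+40²) = √3200 ≈ 56.569, ∠ = arctan(40/40) ≈ 45.00°
|T| = 1 / 2332.4 ≈ 0.00042874
Gain = 20 log₁₀(0.00042874) ≈ -67.36 dB
∠T = 0.00° − 120.96° = -120.96°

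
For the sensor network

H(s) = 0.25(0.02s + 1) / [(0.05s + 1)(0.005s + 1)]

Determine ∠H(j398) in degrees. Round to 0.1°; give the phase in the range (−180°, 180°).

-67.6°

At ω = 398 rad/s:
zero (1 + j398·0.02) = 1 + j7.96 → |·| ≈ 8.0226, ∠ ≈ 82.84°
pole (1 + j398·0.05) = 1 + j19.9 → |·| ≈ 19.925, ∠ ≈ 87.12°
pole (1 + j398·0.005) = 1 + j1.99 → |·| ≈ 2.2271, ∠ ≈ 63.32°
∠H = (82.84°) − (87.12° + 63.32°) = -67.60°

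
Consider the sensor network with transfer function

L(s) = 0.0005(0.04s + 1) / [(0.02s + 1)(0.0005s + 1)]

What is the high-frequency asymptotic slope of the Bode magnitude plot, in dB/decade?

Each pole contributes −20 dB/decade at high frequency; each zero contributes +20 dB/decade.
Net: 1 zero(s) − 2 pole(s) → -20 dB/decade.

-20 dB/decade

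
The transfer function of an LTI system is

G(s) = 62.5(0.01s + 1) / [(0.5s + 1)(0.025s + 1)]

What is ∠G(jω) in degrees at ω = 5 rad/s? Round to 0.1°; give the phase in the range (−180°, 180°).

At ω = 5 rad/s:
zero (1 + j5·0.01) = 1 + j0.05 → |·| ≈ 1.0012, ∠ ≈ 2.86°
pole (1 + j5·0.5) = 1 + j2.5 → |·| ≈ 2.6926, ∠ ≈ 68.20°
pole (1 + j5·0.025) = 1 + j0.125 → |·| ≈ 1.0078, ∠ ≈ 7.13°
∠G = (2.86°) − (68.20° + 7.13°) = -72.47°

-72.5°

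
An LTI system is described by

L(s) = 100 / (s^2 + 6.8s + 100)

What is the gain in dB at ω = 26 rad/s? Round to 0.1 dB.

-15.6 dB

At s = jω = j26:
quadratic: (j26)² + 6.8·j26 + 100 = -576 + j176.8 → |·| ≈ 602.52, ∠ ≈ 162.94°
|L| = 100 / 602.52 ≈ 0.16597
Gain = 20 log₁₀(0.16597) ≈ -15.60 dB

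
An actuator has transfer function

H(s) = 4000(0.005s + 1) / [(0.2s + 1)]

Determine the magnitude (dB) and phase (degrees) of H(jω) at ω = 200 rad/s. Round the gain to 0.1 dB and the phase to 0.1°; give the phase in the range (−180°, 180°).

At ω = 200 rad/s:
zero (1 + j200·0.005) = 1 + j1 → |·| ≈ 1.4142, ∠ ≈ 45.00°
pole (1 + j200·0.2) = 1 + j40 → |·| ≈ 40.012, ∠ ≈ 88.57°
|H| = 4000 · 1.4142 / (40.012) ≈ 141.38
Gain = 20 log₁₀(141.38) ≈ 43.01 dB
∠H = (45.00°) − (88.57°) = -43.57°

43.0 dB, -43.6°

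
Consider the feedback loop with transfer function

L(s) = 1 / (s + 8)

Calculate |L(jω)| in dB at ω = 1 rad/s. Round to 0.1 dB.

Substitute s = j1:
Numerator: 1 = 1 + j0
Denominator: (j1) + 8 = 8 + j1
|N| = √(1² + 0²) ≈ 1, ∠N ≈ 0.00°
|D| = √(8² + 1²) ≈ 8.0623, ∠D ≈ 7.13°
|L| = 1 / 8.0623 ≈ 0.12403
Gain = 20 log₁₀(0.12403) ≈ -18.13 dB

-18.1 dB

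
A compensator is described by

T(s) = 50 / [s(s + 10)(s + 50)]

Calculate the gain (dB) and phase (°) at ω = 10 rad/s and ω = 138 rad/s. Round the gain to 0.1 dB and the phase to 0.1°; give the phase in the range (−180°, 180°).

At s = jω = j10:
pole (s+10): 10 + j10 → |·| = √(10²+10²) = √200 ≈ 14.142, ∠ = arctan(10/10) ≈ 45.00°
pole (s+50): 50 + j10 → |·| = √(50²+10²) = √2600 ≈ 50.99, ∠ = arctan(10/50) ≈ 11.31°
pole at origin: |s| = 10, ∠ = 90.00° (in denominator)
|T| = 50 / 7211 ≈ 0.0069339
Gain = 20 log₁₀(0.0069339) ≈ -43.18 dB
∠T = 0.00° − 146.31° = -146.31°

At s = jω = j138:
pole (s+10): 10 + j138 → |·| = √(10²+138²) = √19144 ≈ 138.36, ∠ = arctan(138/10) ≈ 85.86°
pole (s+50): 50 + j138 → |·| = √(50²+138²) = √21544 ≈ 146.78, ∠ = arctan(138/50) ≈ 70.08°
pole at origin: |s| = 138, ∠ = 90.00° (in denominator)
|T| = 50 / 2.8026e+06 ≈ 1.7841e-05
Gain = 20 log₁₀(1.7841e-05) ≈ -94.97 dB
∠T = 0.00° − 245.94° = -245.94° ≡ 114.06° (principal value)

ω = 10: -43.2 dB, -146.3°; ω = 138: -95.0 dB, 114.1°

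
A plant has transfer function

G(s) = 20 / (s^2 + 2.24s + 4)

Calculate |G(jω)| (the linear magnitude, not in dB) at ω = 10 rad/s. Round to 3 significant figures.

At s = jω = j10:
quadratic: (j10)² + 2.24·j10 + 4 = -96 + j22.4 → |·| ≈ 98.579, ∠ ≈ 166.87°
|G| = 20 / 98.579 ≈ 0.20288

0.203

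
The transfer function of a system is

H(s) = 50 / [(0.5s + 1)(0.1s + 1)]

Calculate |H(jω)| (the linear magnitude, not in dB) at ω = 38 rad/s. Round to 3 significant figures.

0.669

At ω = 38 rad/s:
pole (1 + j38·0.5) = 1 + j19 → |·| ≈ 19.026, ∠ ≈ 86.99°
pole (1 + j38·0.1) = 1 + j3.8 → |·| ≈ 3.9294, ∠ ≈ 75.26°
|H| = 50 · 1 / (19.026 · 3.9294) ≈ 0.6688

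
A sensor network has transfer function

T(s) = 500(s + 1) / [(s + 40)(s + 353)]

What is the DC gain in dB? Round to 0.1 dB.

-29.0 dB

T(0) = 500·1 / (40·353) ≈ 0.035411
20 log₁₀(0.035411) ≈ -29.02 dB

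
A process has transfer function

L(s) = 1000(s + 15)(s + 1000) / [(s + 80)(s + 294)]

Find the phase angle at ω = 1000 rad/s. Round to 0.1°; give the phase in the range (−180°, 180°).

-24.9°

At s = jω = j1000:
zero (s+15): 15 + j1000 → |·| = √(15²+1000²) = √1000225 ≈ 1000.1, ∠ = arctan(1000/15) ≈ 89.14°
zero (s+1000): 1000 + j1000 → |·| = √(1000²+1000²) = √2000000 ≈ 1414.2, ∠ = arctan(1000/1000) ≈ 45.00°
pole (s+80): 80 + j1000 → |·| = √(80²+1000²) = √1006400 ≈ 1003.2, ∠ = arctan(1000/80) ≈ 85.43°
pole (s+294): 294 + j1000 → |·| = √(294²+1000²) = √1086436 ≈ 1042.3, ∠ = arctan(1000/294) ≈ 73.62°
∠L = 134.14° − 159.05° = -24.91°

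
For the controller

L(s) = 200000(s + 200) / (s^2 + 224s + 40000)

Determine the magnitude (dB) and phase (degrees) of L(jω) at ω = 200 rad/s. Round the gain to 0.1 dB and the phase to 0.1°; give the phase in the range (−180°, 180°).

62.0 dB, -45.0°

At s = jω = j200:
zero (s+200): 200 + j200 → |·| = √(200²+200²) = √80000 ≈ 282.84, ∠ = arctan(200/200) ≈ 45.00°
quadratic: (j200)² + 224·j200 + 40000 = 0 + j44800 → |·| ≈ 44800, ∠ ≈ 90.00°
|L| = 200000 · 282.84 / 44800 ≈ 1262.7
Gain = 20 log₁₀(1262.7) ≈ 62.03 dB
∠L = 45.00° − 90.00° = -45.00°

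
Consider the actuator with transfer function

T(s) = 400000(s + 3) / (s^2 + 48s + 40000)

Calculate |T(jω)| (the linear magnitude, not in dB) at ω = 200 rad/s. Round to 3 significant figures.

At s = jω = j200:
zero (s+3): 3 + j200 → |·| = √(3²+200²) = √40009 ≈ 200.02, ∠ = arctan(200/3) ≈ 89.14°
quadratic: (j200)² + 48·j200 + 40000 = 0 + j9600 → |·| ≈ 9600, ∠ ≈ 90.00°
|T| = 400000 · 200.02 / 9600 ≈ 8334.2

8.33e+03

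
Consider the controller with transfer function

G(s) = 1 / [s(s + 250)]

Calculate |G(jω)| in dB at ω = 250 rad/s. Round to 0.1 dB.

-98.9 dB

At s = jω = j250:
pole (s+250): 250 + j250 → |·| = √(250²+250²) = √125000 ≈ 353.55, ∠ = arctan(250/250) ≈ 45.00°
pole at origin: |s| = 250, ∠ = 90.00° (in denominator)
|G| = 1 / 88388 ≈ 1.1314e-05
Gain = 20 log₁₀(1.1314e-05) ≈ -98.93 dB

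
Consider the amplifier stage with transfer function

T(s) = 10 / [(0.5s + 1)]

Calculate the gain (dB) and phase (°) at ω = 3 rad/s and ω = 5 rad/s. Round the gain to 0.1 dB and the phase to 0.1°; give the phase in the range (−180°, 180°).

At ω = 3 rad/s:
pole (1 + j3·0.5) = 1 + j1.5 → |·| ≈ 1.8028, ∠ ≈ 56.31°
|T| = 10 · 1 / (1.8028) ≈ 5.5469
Gain = 20 log₁₀(5.5469) ≈ 14.88 dB
∠T = (0°) − (56.31°) = -56.31°

At ω = 5 rad/s:
pole (1 + j5·0.5) = 1 + j2.5 → |·| ≈ 2.6926, ∠ ≈ 68.20°
|T| = 10 · 1 / (2.6926) ≈ 3.7139
Gain = 20 log₁₀(3.7139) ≈ 11.40 dB
∠T = (0°) − (68.20°) = -68.20°

ω = 3: 14.9 dB, -56.3°; ω = 5: 11.4 dB, -68.2°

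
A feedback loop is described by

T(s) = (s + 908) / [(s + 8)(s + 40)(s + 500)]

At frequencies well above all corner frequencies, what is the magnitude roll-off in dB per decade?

-40 dB/decade

Each pole contributes −20 dB/decade at high frequency; each zero contributes +20 dB/decade.
Net: 1 zero(s) − 3 pole(s) → -40 dB/decade.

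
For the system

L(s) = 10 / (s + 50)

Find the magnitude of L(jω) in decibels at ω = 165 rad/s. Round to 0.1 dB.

Substitute s = j165:
Numerator: 10 = 10 + j0
Denominator: (j165) + 50 = 50 + j165
|N| = √(10² + 0²) ≈ 10, ∠N ≈ 0.00°
|D| = √(50² + 165²) ≈ 172.41, ∠D ≈ 73.14°
|L| = 10 / 172.41 ≈ 0.058001
Gain = 20 log₁₀(0.058001) ≈ -24.73 dB

-24.7 dB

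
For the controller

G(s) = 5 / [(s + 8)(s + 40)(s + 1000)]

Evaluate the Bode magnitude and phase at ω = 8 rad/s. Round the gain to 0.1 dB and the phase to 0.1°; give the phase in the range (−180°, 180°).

At s = jω = j8:
pole (s+8): 8 + j8 → |·| = √(8²+8²) = √128 ≈ 11.314, ∠ = arctan(8/8) ≈ 45.00°
pole (s+40): 40 + j8 → |·| = √(40²+8²) = √1664 ≈ 40.792, ∠ = arctan(8/40) ≈ 11.31°
pole (s+1000): 1000 + j8 → |·| = √(1000²+8²) = √1000064 ≈ 1000, ∠ = arctan(8/1000) ≈ 0.46°
|G| = 5 / 4.6152e+05 ≈ 1.0834e-05
Gain = 20 log₁₀(1.0834e-05) ≈ -99.30 dB
∠G = 0.00° − 56.77° = -56.77°

-99.3 dB, -56.8°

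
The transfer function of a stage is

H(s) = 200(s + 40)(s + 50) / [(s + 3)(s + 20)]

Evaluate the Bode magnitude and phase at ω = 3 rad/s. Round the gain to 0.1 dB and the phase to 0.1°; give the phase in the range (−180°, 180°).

73.4 dB, -45.8°

At s = jω = j3:
zero (s+40): 40 + j3 → |·| = √(40²+3²) = √1609 ≈ 40.112, ∠ = arctan(3/40) ≈ 4.29°
zero (s+50): 50 + j3 → |·| = √(50²+3²) = √2509 ≈ 50.09, ∠ = arctan(3/50) ≈ 3.43°
pole (s+3): 3 + j3 → |·| = √(3²+3²) = √18 ≈ 4.2426, ∠ = arctan(3/3) ≈ 45.00°
pole (s+20): 20 + j3 → |·| = √(20²+3²) = √409 ≈ 20.224, ∠ = arctan(3/20) ≈ 8.53°
|H| = 200 · 2009.2 / 85.802 ≈ 4683.3
Gain = 20 log₁₀(4683.3) ≈ 73.41 dB
∠H = 7.72° − 53.53° = -45.81°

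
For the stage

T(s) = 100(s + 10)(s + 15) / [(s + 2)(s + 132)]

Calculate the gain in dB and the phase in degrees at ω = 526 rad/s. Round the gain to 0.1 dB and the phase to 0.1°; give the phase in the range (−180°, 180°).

39.7 dB, 11.6°

At s = jω = j526:
zero (s+10): 10 + j526 → |·| = √(10²+526²) = √276776 ≈ 526.1, ∠ = arctan(526/10) ≈ 88.91°
zero (s+15): 15 + j526 → |·| = √(15²+526²) = √276901 ≈ 526.21, ∠ = arctan(526/15) ≈ 88.37°
pole (s+2): 2 + j526 → |·| = √(2²+526²) = √276680 ≈ 526, ∠ = arctan(526/2) ≈ 89.78°
pole (s+132): 132 + j526 → |·| = √(132²+526²) = √294100 ≈ 542.31, ∠ = arctan(526/132) ≈ 75.91°
|T| = 100 · 2.7684e+05 / 2.8526e+05 ≈ 97.048
Gain = 20 log₁₀(97.048) ≈ 39.74 dB
∠T = 177.28° − 165.69° = 11.59°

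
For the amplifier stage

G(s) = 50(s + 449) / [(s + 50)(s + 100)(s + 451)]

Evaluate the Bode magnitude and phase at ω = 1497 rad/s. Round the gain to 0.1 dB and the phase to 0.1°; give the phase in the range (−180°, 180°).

At s = jω = j1497:
zero (s+449): 449 + j1497 → |·| = √(449²+1497²) = √2442610 ≈ 1562.9, ∠ = arctan(1497/449) ≈ 73.30°
pole (s+50): 50 + j1497 → |·| = √(50²+1497²) = √2243509 ≈ 1497.8, ∠ = arctan(1497/50) ≈ 88.09°
pole (s+100): 100 + j1497 → |·| = √(100²+1497²) = √2251009 ≈ 1500.3, ∠ = arctan(1497/100) ≈ 86.18°
pole (s+451): 451 + j1497 → |·| = √(451²+1497²) = √2444410 ≈ 1563.5, ∠ = arctan(1497/451) ≈ 73.23°
|G| = 50 · 1562.9 / 3.5134e+09 ≈ 2.2242e-05
Gain = 20 log₁₀(2.2242e-05) ≈ -93.06 dB
∠G = 73.30° − 247.50° = -174.20°

-93.1 dB, -174.2°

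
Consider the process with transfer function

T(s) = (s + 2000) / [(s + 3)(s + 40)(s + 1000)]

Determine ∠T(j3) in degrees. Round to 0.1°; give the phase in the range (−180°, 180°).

-49.4°

At s = jω = j3:
zero (s+2000): 2000 + j3 → |·| = √(2000²+3²) = √4000009 ≈ 2000, ∠ = arctan(3/2000) ≈ 0.09°
pole (s+3): 3 + j3 → |·| = √(3²+3²) = √18 ≈ 4.2426, ∠ = arctan(3/3) ≈ 45.00°
pole (s+40): 40 + j3 → |·| = √(40²+3²) = √1609 ≈ 40.112, ∠ = arctan(3/40) ≈ 4.29°
pole (s+1000): 1000 + j3 → |·| = √(1000²+3²) = √1000009 ≈ 1000, ∠ = arctan(3/1000) ≈ 0.17°
∠T = 0.09° − 49.46° = -49.37°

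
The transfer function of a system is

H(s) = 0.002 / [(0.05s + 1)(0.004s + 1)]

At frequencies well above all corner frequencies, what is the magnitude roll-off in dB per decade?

-40 dB/decade

Each pole contributes −20 dB/decade at high frequency; each zero contributes +20 dB/decade.
Net: 0 zero(s) − 2 pole(s) → -40 dB/decade.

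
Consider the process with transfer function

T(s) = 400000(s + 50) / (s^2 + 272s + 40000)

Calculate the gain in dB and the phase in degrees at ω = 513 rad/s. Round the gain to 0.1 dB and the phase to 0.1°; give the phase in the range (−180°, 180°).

At s = jω = j513:
zero (s+50): 50 + j513 → |·| = √(50²+513²) = √265669 ≈ 515.43, ∠ = arctan(513/50) ≈ 84.43°
quadratic: (j513)² + 272·j513 + 40000 = -223169 + j139536 → |·| ≈ 2.632e+05, ∠ ≈ 147.98°
|T| = 400000 · 515.43 / 2.632e+05 ≈ 783.33
Gain = 20 log₁₀(783.33) ≈ 57.88 dB
∠T = 84.43° − 147.98° = -63.55°

57.9 dB, -63.6°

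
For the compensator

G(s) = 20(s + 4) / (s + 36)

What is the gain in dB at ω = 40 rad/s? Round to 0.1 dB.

23.5 dB

At s = jω = j40:
zero (s+4): 4 + j40 → |·| = √(4²+40²) = √1616 ≈ 40.2, ∠ = arctan(40/4) ≈ 84.29°
pole (s+36): 36 + j40 → |·| = √(36²+40²) = √2896 ≈ 53.814, ∠ = arctan(40/36) ≈ 48.01°
|G| = 20 · 40.2 / 53.814 ≈ 14.94
Gain = 20 log₁₀(14.94) ≈ 23.49 dB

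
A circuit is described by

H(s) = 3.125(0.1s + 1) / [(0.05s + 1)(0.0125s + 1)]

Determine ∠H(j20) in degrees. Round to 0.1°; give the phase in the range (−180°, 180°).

4.4°

At ω = 20 rad/s:
zero (1 + j20·0.1) = 1 + j2 → |·| ≈ 2.2361, ∠ ≈ 63.43°
pole (1 + j20·0.05) = 1 + j1 → |·| ≈ 1.4142, ∠ ≈ 45.00°
pole (1 + j20·0.0125) = 1 + j0.25 → |·| ≈ 1.0308, ∠ ≈ 14.04°
∠H = (63.43°) − (45.00° + 14.04°) = 4.39°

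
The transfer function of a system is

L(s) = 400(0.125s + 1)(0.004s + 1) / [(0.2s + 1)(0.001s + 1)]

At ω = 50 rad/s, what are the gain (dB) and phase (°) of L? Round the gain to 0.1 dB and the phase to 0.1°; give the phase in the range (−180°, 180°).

At ω = 50 rad/s:
zero (1 + j50·0.125) = 1 + j6.25 → |·| ≈ 6.3295, ∠ ≈ 80.91°
zero (1 + j50·0.004) = 1 + j0.2 → |·| ≈ 1.0198, ∠ ≈ 11.31°
pole (1 + j50·0.2) = 1 + j10 → |·| ≈ 10.05, ∠ ≈ 84.29°
pole (1 + j50·0.001) = 1 + j0.05 → |·| ≈ 1.0012, ∠ ≈ 2.86°
|L| = 400 · 6.3295 · 1.0198 / (10.05 · 1.0012) ≈ 256.6
Gain = 20 log₁₀(256.6) ≈ 48.19 dB
∠L = (80.91° + 11.31°) − (84.29° + 2.86°) = 5.07°

48.2 dB, 5.1°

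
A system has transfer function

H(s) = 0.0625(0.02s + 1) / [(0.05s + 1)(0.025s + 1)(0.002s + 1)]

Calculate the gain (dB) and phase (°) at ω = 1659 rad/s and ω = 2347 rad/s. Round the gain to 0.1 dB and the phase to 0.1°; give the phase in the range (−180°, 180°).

At ω = 1659 rad/s:
zero (1 + j1659·0.02) = 1 + j33.18 → |·| ≈ 33.195, ∠ ≈ 88.27°
pole (1 + j1659·0.05) = 1 + j82.95 → |·| ≈ 82.956, ∠ ≈ 89.31°
pole (1 + j1659·0.025) = 1 + j41.475 → |·| ≈ 41.487, ∠ ≈ 88.62°
pole (1 + j1659·0.002) = 1 + j3.318 → |·| ≈ 3.4654, ∠ ≈ 73.23°
|H| = 0.0625 · 33.195 / (82.956 · 41.487 · 3.4654) ≈ 0.00017396
Gain = 20 log₁₀(0.00017396) ≈ -75.19 dB
∠H = (88.27°) − (89.31° + 88.62° + 73.23°) = -162.89°

At ω = 2347 rad/s:
zero (1 + j2347·0.02) = 1 + j46.94 → |·| ≈ 46.951, ∠ ≈ 88.78°
pole (1 + j2347·0.05) = 1 + j117.35 → |·| ≈ 117.35, ∠ ≈ 89.51°
pole (1 + j2347·0.025) = 1 + j58.675 → |·| ≈ 58.684, ∠ ≈ 89.02°
pole (1 + j2347·0.002) = 1 + j4.694 → |·| ≈ 4.7993, ∠ ≈ 77.97°
|H| = 0.0625 · 46.951 / (117.35 · 58.684 · 4.7993) ≈ 8.8786e-05
Gain = 20 log₁₀(8.8786e-05) ≈ -81.03 dB
∠H = (88.78°) − (89.51° + 89.02° + 77.97°) = -167.72°

ω = 1659: -75.2 dB, -162.9°; ω = 2347: -81.0 dB, -167.7°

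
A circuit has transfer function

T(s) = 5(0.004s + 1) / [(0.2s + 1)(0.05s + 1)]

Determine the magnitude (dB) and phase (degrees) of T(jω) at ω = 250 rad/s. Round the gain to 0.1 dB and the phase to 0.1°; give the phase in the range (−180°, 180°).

-39.0 dB, -129.3°

At ω = 250 rad/s:
zero (1 + j250·0.004) = 1 + j1 → |·| ≈ 1.4142, ∠ ≈ 45.00°
pole (1 + j250·0.2) = 1 + j50 → |·| ≈ 50.01, ∠ ≈ 88.85°
pole (1 + j250·0.05) = 1 + j12.5 → |·| ≈ 12.54, ∠ ≈ 85.43°
|T| = 5 · 1.4142 / (50.01 · 12.54) ≈ 0.011275
Gain = 20 log₁₀(0.011275) ≈ -38.96 dB
∠T = (45.00°) − (88.85° + 85.43°) = -129.28°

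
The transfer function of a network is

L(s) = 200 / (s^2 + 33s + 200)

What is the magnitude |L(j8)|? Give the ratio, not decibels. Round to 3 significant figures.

Substitute s = j8:
Numerator: 200 = 200 + j0
Denominator: (j8)^2 + 33(j8) + 200 = 136 + j264
|N| = √(200² + 0²) ≈ 200, ∠N ≈ 0.00°
|D| = √(136² + 264²) ≈ 296.97, ∠D ≈ 62.74°
|L| = 200 / 296.97 ≈ 0.67347

0.673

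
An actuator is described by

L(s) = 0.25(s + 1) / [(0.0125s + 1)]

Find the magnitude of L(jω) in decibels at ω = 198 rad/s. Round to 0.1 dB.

At ω = 198 rad/s:
zero (1 + j198·1) = 1 + j198 → |·| ≈ 198, ∠ ≈ 89.71°
pole (1 + j198·0.0125) = 1 + j2.475 → |·| ≈ 2.6694, ∠ ≈ 68.00°
|L| = 0.25 · 198 / (2.6694) ≈ 18.543
Gain = 20 log₁₀(18.543) ≈ 25.36 dB

25.4 dB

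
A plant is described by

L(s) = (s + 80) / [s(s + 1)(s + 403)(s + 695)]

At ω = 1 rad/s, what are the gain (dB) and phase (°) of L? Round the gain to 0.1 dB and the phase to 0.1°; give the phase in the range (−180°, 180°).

-73.9 dB, -134.5°

At s = jω = j1:
zero (s+80): 80 + j1 → |·| = √(80²+1²) = √6401 ≈ 80.006, ∠ = arctan(1/80) ≈ 0.72°
pole (s+1): 1 + j1 → |·| = √(1²+1²) = √2 ≈ 1.4142, ∠ = arctan(1/1) ≈ 45.00°
pole (s+403): 403 + j1 → |·| = √(403²+1²) = √162410 ≈ 403, ∠ = arctan(1/403) ≈ 0.14°
pole (s+695): 695 + j1 → |·| = √(695²+1²) = √483026 ≈ 695, ∠ = arctan(1/695) ≈ 0.08°
pole at origin: |s| = 1, ∠ = 90.00° (in denominator)
|L| = 1 · 80.006 / 3.961e+05 ≈ 0.00020198
Gain = 20 log₁₀(0.00020198) ≈ -73.89 dB
∠L = 0.72° − 135.22° = -134.50°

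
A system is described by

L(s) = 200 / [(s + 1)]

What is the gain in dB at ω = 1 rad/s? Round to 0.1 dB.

43.0 dB

At ω = 1 rad/s:
pole (1 + j1·1) = 1 + j1 → |·| ≈ 1.4142, ∠ ≈ 45.00°
|L| = 200 · 1 / (1.4142) ≈ 141.42
Gain = 20 log₁₀(141.42) ≈ 43.01 dB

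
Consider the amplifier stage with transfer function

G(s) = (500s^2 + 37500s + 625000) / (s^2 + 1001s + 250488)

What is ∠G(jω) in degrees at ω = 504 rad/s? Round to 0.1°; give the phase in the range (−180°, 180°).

Substitute s = j504:
Numerator: 500(j504)^2 + 37500(j504) + 625000 = -126383000 + j18900000
Denominator: (j504)^2 + 1001(j504) + 250488 = -3528 + j504504
|N| = √(126383000² + 18900000²) ≈ 1.2779e+08, ∠N ≈ 171.49°
|D| = √(3528² + 504504²) ≈ 5.0452e+05, ∠D ≈ 90.40°
∠G = 171.49° − 90.40° = 81.09°

81.1°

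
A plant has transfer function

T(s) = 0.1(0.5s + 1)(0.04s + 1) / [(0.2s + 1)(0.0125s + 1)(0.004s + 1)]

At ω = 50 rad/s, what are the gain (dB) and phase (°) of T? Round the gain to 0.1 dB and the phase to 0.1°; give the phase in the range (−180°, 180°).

At ω = 50 rad/s:
zero (1 + j50·0.5) = 1 + j25 → |·| ≈ 25.02, ∠ ≈ 87.71°
zero (1 + j50·0.04) = 1 + j2 → |·| ≈ 2.2361, ∠ ≈ 63.43°
pole (1 + j50·0.2) = 1 + j10 → |·| ≈ 10.05, ∠ ≈ 84.29°
pole (1 + j50·0.0125) = 1 + j0.625 → |·| ≈ 1.1792, ∠ ≈ 32.01°
pole (1 + j50·0.004) = 1 + j0.2 → |·| ≈ 1.0198, ∠ ≈ 11.31°
|T| = 0.1 · 25.02 · 2.2361 / (10.05 · 1.1792 · 1.0198) ≈ 0.46292
Gain = 20 log₁₀(0.46292) ≈ -6.69 dB
∠T = (87.71° + 63.43°) − (84.29° + 32.01° + 11.31°) = 23.53°

-6.7 dB, 23.5°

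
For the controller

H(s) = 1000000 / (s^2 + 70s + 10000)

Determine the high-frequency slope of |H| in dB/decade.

Each pole contributes −20 dB/decade at high frequency; each zero contributes +20 dB/decade.
Net: 0 zero(s) − 2 pole(s) → -40 dB/decade.

-40 dB/decade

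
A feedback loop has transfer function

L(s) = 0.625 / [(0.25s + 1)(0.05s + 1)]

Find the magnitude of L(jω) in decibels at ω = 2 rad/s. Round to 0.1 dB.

-5.1 dB

At ω = 2 rad/s:
pole (1 + j2·0.25) = 1 + j0.5 → |·| ≈ 1.118, ∠ ≈ 26.57°
pole (1 + j2·0.05) = 1 + j0.1 → |·| ≈ 1.005, ∠ ≈ 5.71°
|L| = 0.625 · 1 / (1.118 · 1.005) ≈ 0.55625
Gain = 20 log₁₀(0.55625) ≈ -5.09 dB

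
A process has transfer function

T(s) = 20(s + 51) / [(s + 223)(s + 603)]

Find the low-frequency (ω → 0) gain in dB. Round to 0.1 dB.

-42.4 dB

T(0) = 20·51 / (223·603) ≈ 0.0075854
20 log₁₀(0.0075854) ≈ -42.40 dB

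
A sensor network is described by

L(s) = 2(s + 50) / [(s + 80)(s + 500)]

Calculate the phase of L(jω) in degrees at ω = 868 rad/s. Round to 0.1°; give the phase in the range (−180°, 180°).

-58.1°

At s = jω = j868:
zero (s+50): 50 + j868 → |·| = √(50²+868²) = √755924 ≈ 869.44, ∠ = arctan(868/50) ≈ 86.70°
pole (s+80): 80 + j868 → |·| = √(80²+868²) = √759824 ≈ 871.68, ∠ = arctan(868/80) ≈ 84.73°
pole (s+500): 500 + j868 → |·| = √(500²+868²) = √1003424 ≈ 1001.7, ∠ = arctan(868/500) ≈ 60.06°
∠L = 86.70° − 144.79° = -58.09°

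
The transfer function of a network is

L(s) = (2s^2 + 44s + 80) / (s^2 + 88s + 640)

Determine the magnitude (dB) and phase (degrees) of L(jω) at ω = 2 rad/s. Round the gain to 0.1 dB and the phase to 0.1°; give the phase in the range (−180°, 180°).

Substitute s = j2:
Numerator: 2(j2)^2 + 44(j2) + 80 = 72 + j88
Denominator: (j2)^2 + 88(j2) + 640 = 636 + j176
|N| = √(72² + 88²) ≈ 113.7, ∠N ≈ 50.71°
|D| = √(636² + 176²) ≈ 659.9, ∠D ≈ 15.47°
|L| = 113.7 / 659.9 ≈ 0.1723
Gain = 20 log₁₀(0.1723) ≈ -15.27 dB
∠L = 50.71° − 15.47° = 35.24°

-15.3 dB, 35.2°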